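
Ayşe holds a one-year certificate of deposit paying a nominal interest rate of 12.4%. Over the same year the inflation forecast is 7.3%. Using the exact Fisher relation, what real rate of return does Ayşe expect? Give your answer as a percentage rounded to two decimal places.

4.75%

1 + r = 1.12400 / 1.07300 = 1.047530
r = 1.047530 − 1 = 4.7530%, i.e. 4.75%.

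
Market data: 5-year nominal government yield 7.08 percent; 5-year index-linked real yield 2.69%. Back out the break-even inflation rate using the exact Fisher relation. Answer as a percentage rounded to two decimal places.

4.28%

(1 + π) = (1 + i)/(1 + r) = 1.07080 / 1.02690 = 1.04275002
Break-even inflation = 1.04275002 − 1 → 4.28%.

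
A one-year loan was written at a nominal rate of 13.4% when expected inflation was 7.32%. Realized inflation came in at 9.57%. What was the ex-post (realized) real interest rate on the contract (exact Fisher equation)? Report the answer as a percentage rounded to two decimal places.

3.50%

Ex-post: (1 + 0.1340)/(1 + 0.0957) − 1 = 3.4955%
So the realized real rate is 3.50%.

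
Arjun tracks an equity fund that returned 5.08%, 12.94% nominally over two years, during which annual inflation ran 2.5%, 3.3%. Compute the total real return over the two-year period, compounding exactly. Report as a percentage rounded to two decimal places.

Nominal growth factor = 1.0508 × 1.1294 = 1.186774
Price-level growth factor = 1.0250 × 1.0330 = 1.058825
Real growth factor = 1.186774 / 1.058825 = 1.120840
Total real return = 1.120840 − 1 → 12.08%.

12.08%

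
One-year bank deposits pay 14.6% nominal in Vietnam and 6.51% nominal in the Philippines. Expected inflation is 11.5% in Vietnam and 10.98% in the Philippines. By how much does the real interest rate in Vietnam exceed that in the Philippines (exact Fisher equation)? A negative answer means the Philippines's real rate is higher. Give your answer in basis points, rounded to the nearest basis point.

Vietnam: (1 + 0.1460)/(1 + 0.1150) − 1 = 2.7803%
The Philippines: (1 + 0.0651)/(1 + 0.1098) − 1 = -4.0278%
Differential = 2.7803% − (-4.0278%) = 6.8080% → 681 basis points.

681 basis points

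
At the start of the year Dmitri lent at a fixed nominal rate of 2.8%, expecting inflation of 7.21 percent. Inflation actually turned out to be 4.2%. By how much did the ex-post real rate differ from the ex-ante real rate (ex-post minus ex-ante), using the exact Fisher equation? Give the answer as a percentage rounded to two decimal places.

2.77%

Ex-ante: (1 + 0.0280)/(1 + 0.0721) − 1 = -4.1134%
Ex-post: (1 + 0.0280)/(1 + 0.0420) − 1 = -1.3436%
Difference (ex-post − ex-ante) = 2.7699% → 2.77%.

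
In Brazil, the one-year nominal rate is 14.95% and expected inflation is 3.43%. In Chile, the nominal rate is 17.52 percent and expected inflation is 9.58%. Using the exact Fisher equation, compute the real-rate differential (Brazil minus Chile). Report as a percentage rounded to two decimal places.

Brazil: (1 + 0.1495)/(1 + 0.0343) − 1 = 11.1380%
Chile: (1 + 0.1752)/(1 + 0.0958) − 1 = 7.2458%
Differential = 11.1380% − 7.2458% = 3.8921% → 3.89%.

3.89%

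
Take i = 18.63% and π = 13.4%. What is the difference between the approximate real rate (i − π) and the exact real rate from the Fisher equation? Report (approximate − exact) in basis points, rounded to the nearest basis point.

Approximate: r ≈ 18.630% − 13.400% = 5.2300%
Exact: (1 + 0.1863)/(1 + 0.1340) − 1 = 4.6120%
Error = 5.2300% − 4.6120% = 0.6180% → 62 basis points.

62 basis points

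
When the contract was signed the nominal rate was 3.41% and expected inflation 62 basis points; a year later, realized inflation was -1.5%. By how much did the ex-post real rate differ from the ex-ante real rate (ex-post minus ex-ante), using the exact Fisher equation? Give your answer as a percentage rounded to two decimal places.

Ex-ante: (1 + 0.0341)/(1 + 0.0062) − 1 = 2.7728%
Ex-post: (1 + 0.0341)/(1 − 0.0150) − 1 = 4.9848%
Difference (ex-post − ex-ante) = 2.2120% → 2.21%.

2.21%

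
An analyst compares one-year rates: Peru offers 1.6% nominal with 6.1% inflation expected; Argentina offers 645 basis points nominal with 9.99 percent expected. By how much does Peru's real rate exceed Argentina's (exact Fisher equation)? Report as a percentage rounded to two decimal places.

-1.02%

Peru: (1 + 0.0160)/(1 + 0.0610) − 1 = -4.2413%
Argentina: (1 + 0.0645)/(1 + 0.0999) − 1 = -3.2185%
Differential = -4.2413% − (-3.2185%) = -1.0228% → -1.02%.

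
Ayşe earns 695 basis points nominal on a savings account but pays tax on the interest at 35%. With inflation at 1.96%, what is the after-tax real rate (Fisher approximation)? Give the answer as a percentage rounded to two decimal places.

2.56%

After-tax nominal return = 6.95% × (1 − 0.35) = 4.5175%.
r ≈ 4.5175% − 1.96% → 2.56%.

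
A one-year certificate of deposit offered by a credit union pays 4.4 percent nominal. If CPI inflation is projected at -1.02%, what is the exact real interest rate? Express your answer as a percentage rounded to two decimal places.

5.48%

By the Fisher relation, 1 + r = (1 + i)/(1 + π).
1 + r = 1.04400 / 0.98980 = 1.054759
r = 1.054759 − 1 = 5.4759%, i.e. 5.48%.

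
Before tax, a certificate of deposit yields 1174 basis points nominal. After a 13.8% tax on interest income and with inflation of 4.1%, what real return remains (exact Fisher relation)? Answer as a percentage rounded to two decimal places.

After-tax nominal return = 11.74% × (1 − 0.138) = 10.11988%.
1 + r = 1.1011988 / 1.04100 = 1.057828
After-tax real rate = 1.057828 − 1 → 5.78%.

5.78%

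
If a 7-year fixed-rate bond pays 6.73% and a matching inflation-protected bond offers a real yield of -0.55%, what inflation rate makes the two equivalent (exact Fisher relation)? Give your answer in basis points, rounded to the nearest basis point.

732 basis points

(1 + π) = (1 + i)/(1 + r) = 1.06730 / 0.99450 = 1.073203
Break-even inflation = 1.073203 − 1 → 732 basis points.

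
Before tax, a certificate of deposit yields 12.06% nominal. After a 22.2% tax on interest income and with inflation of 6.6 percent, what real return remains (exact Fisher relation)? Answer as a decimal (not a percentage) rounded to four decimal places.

0.0261

After-tax nominal return = 12.06% × (1 − 0.222) = 9.38268%.
1 + r = 1.0938268 / 1.06600 = 1.026104
After-tax real rate = 1.026104 − 1 → 0.0261.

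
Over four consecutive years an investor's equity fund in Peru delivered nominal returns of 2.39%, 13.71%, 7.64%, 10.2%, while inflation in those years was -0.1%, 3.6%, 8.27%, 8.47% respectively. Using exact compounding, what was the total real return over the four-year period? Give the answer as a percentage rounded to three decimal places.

Compound the nominal returns: 1.0239 × 1.1371 × 1.0764 × 1.1020 = 1.381057.
Compound inflation: 0.9990 × 1.0360 × 1.0827 × 1.0847 = 1.215467.
Deflate: 1.381057 / 1.215467 = 1.136236.
Total real return = 1.136236 − 1 → 13.624%.

13.624%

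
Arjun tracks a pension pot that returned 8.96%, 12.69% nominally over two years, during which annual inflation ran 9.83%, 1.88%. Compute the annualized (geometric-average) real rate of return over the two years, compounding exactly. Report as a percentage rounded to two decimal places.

4.75%

Compound the nominal returns: 1.0896 × 1.1269 = 1.22787024.
Compound inflation: 1.0983 × 1.0188 = 1.11894804.
Deflate: 1.22787024 / 1.11894804 = 1.09734339.
Annualized real rate = 1.09734339^(1/2) − 1 = 4.7542% → 4.75%.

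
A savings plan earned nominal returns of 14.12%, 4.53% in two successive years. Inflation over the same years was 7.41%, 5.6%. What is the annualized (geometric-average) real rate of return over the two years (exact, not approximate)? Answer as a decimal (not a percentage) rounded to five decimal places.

Compound the nominal returns: 1.1412 × 1.0453 = 1.19289636.
Compound inflation: 1.0741 × 1.0560 = 1.13424960.
Deflate: 1.19289636 / 1.13424960 = 1.05170534.
Annualized real rate = 1.05170534^(1/2) − 1 = 2.5527% → 0.02553.

0.02553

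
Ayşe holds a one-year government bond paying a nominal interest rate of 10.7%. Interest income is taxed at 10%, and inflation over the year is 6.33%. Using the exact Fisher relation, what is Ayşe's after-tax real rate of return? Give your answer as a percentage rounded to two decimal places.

After-tax nominal return = 10.7% × (1 − 0.1) = 9.6300%.
1 + r = 1.09630 / 1.06330 = 1.031035
After-tax real rate = 1.031035 − 1 → 3.10%.

3.10%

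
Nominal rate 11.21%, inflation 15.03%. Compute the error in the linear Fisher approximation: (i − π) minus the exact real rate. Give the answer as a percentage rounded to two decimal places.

-0.50%

Approximate: r ≈ 11.210% − 15.030% = -3.8200%
Exact: (1 + 0.1121)/(1 + 0.1503) − 1 = -3.3209%
Error = -3.8200% − (-3.3209%) = -0.4991% → -0.50%.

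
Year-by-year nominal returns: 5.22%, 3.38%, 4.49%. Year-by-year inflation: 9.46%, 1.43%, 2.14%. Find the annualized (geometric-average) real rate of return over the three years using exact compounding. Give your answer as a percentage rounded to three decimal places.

Nominal growth factor = 1.0522 × 1.0338 × 1.0449 = 1.13660498
Price-level growth factor = 1.0946 × 1.0143 × 1.0214 = 1.13401219
Real growth factor = 1.13660498 / 1.13401219 = 1.00228639
Annualized real rate = 1.00228639^(1/3) − 1 = 0.0762% → 0.076%.

0.076%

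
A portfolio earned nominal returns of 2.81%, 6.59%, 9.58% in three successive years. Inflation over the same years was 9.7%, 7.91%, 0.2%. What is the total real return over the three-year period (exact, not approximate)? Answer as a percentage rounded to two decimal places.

1.24%

Nominal growth factor = 1.0281 × 1.0659 × 1.0958 = 1.200834
Price-level growth factor = 1.0970 × 1.0791 × 1.0020 = 1.186140
Real growth factor = 1.200834 / 1.186140 = 1.012388
Total real return = 1.012388 − 1 → 1.24%.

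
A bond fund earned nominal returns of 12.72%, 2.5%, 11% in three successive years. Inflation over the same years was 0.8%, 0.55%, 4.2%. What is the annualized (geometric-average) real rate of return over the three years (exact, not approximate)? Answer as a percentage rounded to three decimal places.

6.687%

Nominal growth factor = 1.1272 × 1.0250 × 1.1100 = 1.28247180
Price-level growth factor = 1.0080 × 1.0055 × 1.0420 = 1.05611285
Real growth factor = 1.28247180 / 1.05611285 = 1.21433216
Annualized real rate = 1.21433216^(1/3) − 1 = 6.6872% → 6.687%.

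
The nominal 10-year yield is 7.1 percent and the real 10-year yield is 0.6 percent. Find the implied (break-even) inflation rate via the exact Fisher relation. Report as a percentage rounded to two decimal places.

(1 + π) = (1 + i)/(1 + r) = 1.07100 / 1.00600 = 1.064612
Break-even inflation = 1.064612 − 1 → 6.46%.

6.46%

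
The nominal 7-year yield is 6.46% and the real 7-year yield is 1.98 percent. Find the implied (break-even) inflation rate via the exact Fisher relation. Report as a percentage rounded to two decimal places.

4.39%

(1 + π) = (1 + i)/(1 + r) = 1.06460 / 1.01980 = 1.043930
Break-even inflation = 1.043930 − 1 → 4.39%.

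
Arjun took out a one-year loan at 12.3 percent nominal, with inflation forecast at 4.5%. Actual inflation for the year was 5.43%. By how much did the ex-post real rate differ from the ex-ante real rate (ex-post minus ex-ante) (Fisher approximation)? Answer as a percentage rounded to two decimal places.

Ex-ante: 12.3% − 4.5% = 7.800%
Ex-post: 12.3% − 5.43% = 6.870%
Difference (ex-post − ex-ante) = -0.9300% → -0.93%.

-0.93%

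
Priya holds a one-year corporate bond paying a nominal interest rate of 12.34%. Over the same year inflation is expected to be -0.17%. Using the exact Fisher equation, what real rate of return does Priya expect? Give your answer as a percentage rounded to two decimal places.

12.53%

1 + r = 1.12340 / 0.99830 = 1.125313
r = 1.125313 − 1 = 12.5313%, i.e. 12.53%.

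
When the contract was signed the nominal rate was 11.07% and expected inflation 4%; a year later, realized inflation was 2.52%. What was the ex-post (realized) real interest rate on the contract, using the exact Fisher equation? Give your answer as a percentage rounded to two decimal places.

8.34%

Ex-post: (1 + 0.1107)/(1 + 0.0252) − 1 = 8.3398%
So the realized real rate is 8.34%.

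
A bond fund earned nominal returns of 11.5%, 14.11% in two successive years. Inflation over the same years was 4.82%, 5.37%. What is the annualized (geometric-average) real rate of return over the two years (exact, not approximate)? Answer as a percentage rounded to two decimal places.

7.33%

Compound the nominal returns: 1.1150 × 1.1411 = 1.27232650.
Compound inflation: 1.0482 × 1.0537 = 1.10448834.
Deflate: 1.27232650 / 1.10448834 = 1.15196010.
Annualized real rate = 1.15196010^(1/2) − 1 = 7.3294% → 7.33%.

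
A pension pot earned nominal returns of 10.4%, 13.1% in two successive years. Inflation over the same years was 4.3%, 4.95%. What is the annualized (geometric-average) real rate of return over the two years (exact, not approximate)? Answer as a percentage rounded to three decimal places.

Compound the nominal returns: 1.1040 × 1.1310 = 1.24862400.
Compound inflation: 1.0430 × 1.0495 = 1.09462850.
Deflate: 1.24862400 / 1.09462850 = 1.14068289.
Annualized real rate = 1.14068289^(1/2) − 1 = 6.8028% → 6.803%.

6.803%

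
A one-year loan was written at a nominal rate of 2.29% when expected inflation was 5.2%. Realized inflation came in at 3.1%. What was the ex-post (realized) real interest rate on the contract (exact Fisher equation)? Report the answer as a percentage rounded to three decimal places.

Ex-post: (1 + 0.0229)/(1 + 0.0310) − 1 = -0.7856%
So the realized real rate is -0.786%.

-0.786%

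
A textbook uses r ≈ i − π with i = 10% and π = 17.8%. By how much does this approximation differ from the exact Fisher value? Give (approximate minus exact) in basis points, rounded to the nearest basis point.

-118 basis points

Approximate: r ≈ 10.000% − 17.800% = -7.8000%
Exact: (1 + 0.1000)/(1 + 0.1780) − 1 = -6.6214%
Error = -7.8000% − (-6.6214%) = -1.1786% → -118 basis points.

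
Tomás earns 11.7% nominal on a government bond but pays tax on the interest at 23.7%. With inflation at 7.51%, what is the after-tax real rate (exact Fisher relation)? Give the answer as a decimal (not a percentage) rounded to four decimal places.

0.0132

After-tax nominal return = 11.7% × (1 − 0.237) = 8.9271%.
1 + r = 1.089271 / 1.07510 = 1.013181
After-tax real rate = 1.013181 − 1 → 0.0132.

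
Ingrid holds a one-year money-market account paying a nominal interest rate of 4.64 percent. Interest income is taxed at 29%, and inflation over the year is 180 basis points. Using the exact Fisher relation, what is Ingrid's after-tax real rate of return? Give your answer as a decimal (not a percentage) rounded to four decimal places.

0.0147

After-tax nominal return = 4.64% × (1 − 0.29) = 3.2944%.
1 + r = 1.032944 / 1.01800 = 1.014680
After-tax real rate = 1.014680 − 1 → 0.0147.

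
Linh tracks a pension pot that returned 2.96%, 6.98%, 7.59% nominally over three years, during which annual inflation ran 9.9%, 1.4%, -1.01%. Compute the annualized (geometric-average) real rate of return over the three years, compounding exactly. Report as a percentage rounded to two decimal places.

2.42%

Compound the nominal returns: 1.0296 × 1.0698 × 1.0759 = 1.18506736.
Compound inflation: 1.0990 × 1.0140 × 0.9899 = 1.10313070.
Deflate: 1.18506736 / 1.10313070 = 1.07427647.
Annualized real rate = 1.07427647^(1/3) − 1 = 2.4170% → 2.42%.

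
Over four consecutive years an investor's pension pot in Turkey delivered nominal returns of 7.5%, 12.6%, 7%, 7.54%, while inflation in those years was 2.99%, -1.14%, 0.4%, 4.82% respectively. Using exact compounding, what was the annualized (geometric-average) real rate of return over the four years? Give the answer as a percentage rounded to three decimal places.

Compound the nominal returns: 1.0750 × 1.1260 × 1.0700 × 1.0754 = 1.39283819.
Compound inflation: 1.0299 × 0.9886 × 1.0040 × 1.0482 = 1.07150335.
Deflate: 1.39283819 / 1.07150335 = 1.29989158.
Annualized real rate = 1.29989158^(1/4) − 1 = 6.7768% → 6.777%.

6.777%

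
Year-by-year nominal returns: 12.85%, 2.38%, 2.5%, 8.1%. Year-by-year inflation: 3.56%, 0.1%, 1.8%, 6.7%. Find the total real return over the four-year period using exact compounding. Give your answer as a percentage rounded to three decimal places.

13.691%

Nominal growth factor = 1.1285 × 1.0238 × 1.0250 × 1.0810 = 1.2801659
Price-level growth factor = 1.0356 × 1.0010 × 1.0180 × 1.0670 = 1.1259998
Real growth factor = 1.2801659 / 1.1259998 = 1.1369148
Total real return = 1.1369148 − 1 → 13.691%.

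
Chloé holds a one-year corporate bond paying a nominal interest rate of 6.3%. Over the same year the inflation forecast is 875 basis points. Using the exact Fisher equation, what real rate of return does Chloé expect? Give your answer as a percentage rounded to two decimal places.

By the Fisher equation, 1 + r = (1 + i)/(1 + π).
1 + r = 1.06300 / 1.08750 = 0.977471
r = 0.977471 − 1 = -2.2529%, i.e. -2.25%.

-2.25%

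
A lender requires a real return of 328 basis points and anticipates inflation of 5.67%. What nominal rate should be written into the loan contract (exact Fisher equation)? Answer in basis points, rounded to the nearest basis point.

(1 + i) = (1 + r)(1 + π) = 1.03280 × 1.05670 = 1.09135976
i = 1.09135976 − 1, so the required nominal rate is 914 basis points.

914 basis points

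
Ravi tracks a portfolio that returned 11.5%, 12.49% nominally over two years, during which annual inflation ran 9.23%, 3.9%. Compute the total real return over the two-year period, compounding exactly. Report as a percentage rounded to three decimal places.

Compound the nominal returns: 1.1150 × 1.1249 = 1.254264.
Compound inflation: 1.0923 × 1.0390 = 1.134900.
Deflate: 1.254264 / 1.134900 = 1.105176.
Total real return = 1.105176 − 1 → 10.518%.

10.518%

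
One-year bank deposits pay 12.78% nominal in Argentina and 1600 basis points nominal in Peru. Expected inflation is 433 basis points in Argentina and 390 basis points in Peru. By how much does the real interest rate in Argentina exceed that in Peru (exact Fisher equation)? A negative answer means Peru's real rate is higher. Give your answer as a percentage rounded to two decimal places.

-3.55%

Argentina: (1 + 0.1278)/(1 + 0.0433) − 1 = 8.0993%
Peru: (1 + 0.1600)/(1 + 0.0390) − 1 = 11.6458%
Differential = 8.0993% − 11.6458% = -3.5465% → -3.55%.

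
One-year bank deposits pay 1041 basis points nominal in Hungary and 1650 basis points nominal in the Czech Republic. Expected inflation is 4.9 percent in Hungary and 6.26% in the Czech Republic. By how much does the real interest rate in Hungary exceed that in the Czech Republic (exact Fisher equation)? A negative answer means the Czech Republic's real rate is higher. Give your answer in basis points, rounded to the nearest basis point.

Hungary: (1 + 0.1041)/(1 + 0.0490) − 1 = 5.2526%
The Czech Republic: (1 + 0.1650)/(1 + 0.0626) − 1 = 9.6367%
Differential = 5.2526% − 9.6367% = -4.3841% → -438 basis points.

-438 basis points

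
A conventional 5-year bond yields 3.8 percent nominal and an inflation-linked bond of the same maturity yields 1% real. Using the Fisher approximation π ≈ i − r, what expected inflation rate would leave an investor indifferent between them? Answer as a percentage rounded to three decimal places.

2.800%

π ≈ i − r = 3.8% − 1% → 2.800%.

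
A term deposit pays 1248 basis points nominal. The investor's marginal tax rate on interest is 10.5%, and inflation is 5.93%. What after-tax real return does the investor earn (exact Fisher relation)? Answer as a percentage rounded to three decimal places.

After-tax nominal return = 12.48% × (1 − 0.105) = 11.1696%.
1 + r = 1.111696 / 1.05930 = 1.049463
After-tax real rate = 1.049463 − 1 → 4.946%.

4.946%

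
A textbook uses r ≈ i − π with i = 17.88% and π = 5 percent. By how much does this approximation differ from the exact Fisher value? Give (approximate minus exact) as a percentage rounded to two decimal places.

0.61%

Approximate: r ≈ 17.880% − 5.000% = 12.8800%
Exact: (1 + 0.1788)/(1 + 0.0500) − 1 = 12.2667%
Error = 12.8800% − 12.2667% = 0.6133% → 0.61%.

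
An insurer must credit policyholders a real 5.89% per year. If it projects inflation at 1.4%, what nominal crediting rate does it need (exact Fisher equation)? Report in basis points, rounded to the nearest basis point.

(1 + i) = (1 + r)(1 + π) = 1.05890 × 1.01400 = 1.0737246
i = 1.0737246 − 1, so the required nominal rate is 737 basis points.

737 basis points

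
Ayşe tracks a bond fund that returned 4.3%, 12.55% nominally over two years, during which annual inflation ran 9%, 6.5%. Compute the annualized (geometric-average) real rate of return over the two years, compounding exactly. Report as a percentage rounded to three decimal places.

Nominal growth factor = 1.0430 × 1.1255 = 1.17389650
Price-level growth factor = 1.0900 × 1.0650 = 1.16085000
Real growth factor = 1.17389650 / 1.16085000 = 1.01123875
Annualized real rate = 1.01123875^(1/2) − 1 = 0.5604% → 0.560%.

0.560%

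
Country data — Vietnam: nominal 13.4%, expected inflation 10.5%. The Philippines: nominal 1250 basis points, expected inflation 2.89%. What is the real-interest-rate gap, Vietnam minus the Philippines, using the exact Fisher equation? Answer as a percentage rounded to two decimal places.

Vietnam: (1 + 0.1340)/(1 + 0.1050) − 1 = 2.6244%
The Philippines: (1 + 0.1250)/(1 + 0.0289) − 1 = 9.3401%
Differential = 2.6244% − 9.3401% = -6.7156% → -6.72%.

-6.72%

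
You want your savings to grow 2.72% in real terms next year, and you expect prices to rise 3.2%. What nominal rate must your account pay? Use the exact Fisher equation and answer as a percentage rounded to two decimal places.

6.01%

(1 + i) = (1 + r)(1 + π) = 1.02720 × 1.03200 = 1.0600704
i = 1.0600704 − 1, so the required nominal rate is 6.01%.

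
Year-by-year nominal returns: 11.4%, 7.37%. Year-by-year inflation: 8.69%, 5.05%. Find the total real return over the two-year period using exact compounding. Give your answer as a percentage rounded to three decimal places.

Compound the nominal returns: 1.1140 × 1.0737 = 1.196102.
Compound inflation: 1.0869 × 1.0505 = 1.141788.
Deflate: 1.196102 / 1.141788 = 1.047569.
Total real return = 1.047569 − 1 → 4.757%.

4.757%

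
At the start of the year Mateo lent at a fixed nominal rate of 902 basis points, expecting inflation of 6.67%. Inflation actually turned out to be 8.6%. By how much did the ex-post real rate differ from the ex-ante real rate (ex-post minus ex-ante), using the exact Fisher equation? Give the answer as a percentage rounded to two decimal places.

Ex-ante: (1 + 0.0902)/(1 + 0.0667) − 1 = 2.2031%
Ex-post: (1 + 0.0902)/(1 + 0.0860) − 1 = 0.3867%
Difference (ex-post − ex-ante) = -1.8163% → -1.82%.

-1.82%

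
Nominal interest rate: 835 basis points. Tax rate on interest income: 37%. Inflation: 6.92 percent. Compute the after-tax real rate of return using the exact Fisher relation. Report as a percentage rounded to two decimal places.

After-tax nominal return = 8.35% × (1 − 0.37) = 5.2605%.
1 + r = 1.052605 / 1.06920 = 0.984479
After-tax real rate = 0.984479 − 1 → -1.55%.

-1.55%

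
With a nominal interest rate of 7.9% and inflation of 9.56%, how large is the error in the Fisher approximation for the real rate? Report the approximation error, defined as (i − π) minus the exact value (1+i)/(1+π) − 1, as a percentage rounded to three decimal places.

Approximate: r ≈ 7.900% − 9.560% = -1.6600%
Exact: (1 + 0.0790)/(1 + 0.0956) − 1 = -1.5152%
Error = -1.6600% − (-1.5152%) = -0.1448% → -0.145%.

-0.145%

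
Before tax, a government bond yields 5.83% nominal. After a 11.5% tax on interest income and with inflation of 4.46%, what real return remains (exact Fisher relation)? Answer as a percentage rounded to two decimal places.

After-tax nominal return = 5.83% × (1 − 0.115) = 5.15955%.
1 + r = 1.0515955 / 1.04460 = 1.006697
After-tax real rate = 1.006697 − 1 → 0.67%.

0.67%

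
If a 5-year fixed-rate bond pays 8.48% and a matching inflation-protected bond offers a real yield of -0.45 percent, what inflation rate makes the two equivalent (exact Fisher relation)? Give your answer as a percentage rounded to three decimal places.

8.970%

(1 + π) = (1 + i)/(1 + r) = 1.08480 / 0.99550 = 1.089704
Break-even inflation = 1.089704 − 1 → 8.970%.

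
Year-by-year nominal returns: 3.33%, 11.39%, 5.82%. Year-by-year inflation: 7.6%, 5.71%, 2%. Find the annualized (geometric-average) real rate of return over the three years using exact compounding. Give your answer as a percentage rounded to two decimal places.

Nominal growth factor = 1.0333 × 1.1139 × 1.0582 = 1.21798066
Price-level growth factor = 1.0760 × 1.0571 × 1.0200 = 1.16018839
Real growth factor = 1.21798066 / 1.16018839 = 1.04981283
Annualized real rate = 1.04981283^(1/3) − 1 = 1.6336% → 1.63%.

1.63%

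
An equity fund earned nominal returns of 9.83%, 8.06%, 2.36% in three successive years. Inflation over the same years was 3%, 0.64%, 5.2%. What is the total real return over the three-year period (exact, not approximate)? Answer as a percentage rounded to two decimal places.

11.40%

Compound the nominal returns: 1.0983 × 1.0806 × 1.0236 = 1.214832.
Compound inflation: 1.0300 × 1.0064 × 1.0520 = 1.090495.
Deflate: 1.214832 / 1.090495 = 1.114019.
Total real return = 1.114019 − 1 → 11.40%.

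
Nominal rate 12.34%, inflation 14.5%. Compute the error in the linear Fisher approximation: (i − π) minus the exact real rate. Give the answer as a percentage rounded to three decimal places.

-0.274%

Approximate: r ≈ 12.340% − 14.500% = -2.1600%
Exact: (1 + 0.1234)/(1 + 0.1450) − 1 = -1.88646%
Error = -2.1600% − (-1.88646%) = -0.27354% → -0.274%.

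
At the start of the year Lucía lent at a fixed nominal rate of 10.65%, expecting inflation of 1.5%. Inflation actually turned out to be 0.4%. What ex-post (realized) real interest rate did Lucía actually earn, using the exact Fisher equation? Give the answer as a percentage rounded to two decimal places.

10.21%

Ex-post: (1 + 0.1065)/(1 + 0.0040) − 1 = 10.2092%
So the realized real rate is 10.21%.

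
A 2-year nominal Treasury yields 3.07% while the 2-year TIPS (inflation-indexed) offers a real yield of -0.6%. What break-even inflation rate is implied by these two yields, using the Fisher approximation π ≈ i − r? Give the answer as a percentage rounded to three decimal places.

π ≈ i − r = 3.07% − (-0.6%) → 3.670%.

3.670%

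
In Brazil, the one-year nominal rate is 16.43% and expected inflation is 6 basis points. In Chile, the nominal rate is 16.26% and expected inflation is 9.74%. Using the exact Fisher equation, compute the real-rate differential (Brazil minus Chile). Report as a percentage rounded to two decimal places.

Brazil: (1 + 0.1643)/(1 + 0.0006) − 1 = 16.3602%
Chile: (1 + 0.1626)/(1 + 0.0974) − 1 = 5.9413%
Differential = 16.3602% − 5.9413% = 10.4189% → 10.42%.

10.42%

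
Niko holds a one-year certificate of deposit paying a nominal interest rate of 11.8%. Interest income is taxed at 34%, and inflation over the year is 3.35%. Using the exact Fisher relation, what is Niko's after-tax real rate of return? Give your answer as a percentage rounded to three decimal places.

After-tax nominal return = 11.8% × (1 − 0.34) = 7.7880%.
1 + r = 1.07788 / 1.03350 = 1.042941
After-tax real rate = 1.042941 − 1 → 4.294%.

4.294%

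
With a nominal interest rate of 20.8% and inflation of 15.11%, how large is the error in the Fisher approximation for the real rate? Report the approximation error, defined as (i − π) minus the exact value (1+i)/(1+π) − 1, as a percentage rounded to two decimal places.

0.75%

Approximate: r ≈ 20.800% − 15.110% = 5.6900%
Exact: (1 + 0.2080)/(1 + 0.1511) − 1 = 4.9431%
Error = 5.6900% − 4.9431% = 0.7469% → 0.75%.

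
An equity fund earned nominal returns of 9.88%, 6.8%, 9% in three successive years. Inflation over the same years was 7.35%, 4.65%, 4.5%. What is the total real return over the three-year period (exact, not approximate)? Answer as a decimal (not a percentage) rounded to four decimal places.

0.0896

Compound the nominal returns: 1.0988 × 1.0680 × 1.0900 = 1.279135.
Compound inflation: 1.0735 × 1.0465 × 1.0450 = 1.173972.
Deflate: 1.279135 / 1.173972 = 1.089579.
Total real return = 1.089579 − 1 → 0.0896.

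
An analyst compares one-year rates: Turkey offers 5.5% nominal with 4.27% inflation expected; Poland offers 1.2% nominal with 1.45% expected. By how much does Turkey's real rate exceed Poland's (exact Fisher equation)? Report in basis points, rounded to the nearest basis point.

143 basis points

Turkey: (1 + 0.0550)/(1 + 0.0427) − 1 = 1.1796%
Poland: (1 + 0.0120)/(1 + 0.0145) − 1 = -0.2464%
Differential = 1.1796% − (-0.2464%) = 1.4261% → 143 basis points.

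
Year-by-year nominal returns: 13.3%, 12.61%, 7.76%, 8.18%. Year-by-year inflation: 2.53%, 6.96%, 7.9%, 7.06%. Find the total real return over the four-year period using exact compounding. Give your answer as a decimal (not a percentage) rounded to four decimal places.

Compound the nominal returns: 1.1330 × 1.1261 × 1.0776 × 1.0818 = 1.487344.
Compound inflation: 1.0253 × 1.0696 × 1.0790 × 1.0706 = 1.266838.
Deflate: 1.487344 / 1.266838 = 1.174060.
Total real return = 1.174060 − 1 → 0.1741.

0.1741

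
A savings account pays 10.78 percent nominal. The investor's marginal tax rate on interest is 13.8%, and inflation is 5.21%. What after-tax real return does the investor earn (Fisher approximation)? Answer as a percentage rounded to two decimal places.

4.08%

After-tax nominal return = 10.78% × (1 − 0.138) = 9.29236%.
r ≈ 9.29236% − 5.21% → 4.08%.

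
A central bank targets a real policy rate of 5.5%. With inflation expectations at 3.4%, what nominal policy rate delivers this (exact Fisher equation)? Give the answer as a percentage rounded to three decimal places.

9.087%

(1 + i) = (1 + r)(1 + π) = 1.05500 × 1.03400 = 1.09087
i = 1.09087 − 1, so the required nominal rate is 9.087%.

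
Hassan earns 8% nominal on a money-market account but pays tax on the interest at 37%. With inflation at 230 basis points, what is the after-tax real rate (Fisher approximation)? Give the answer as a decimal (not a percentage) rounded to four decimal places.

After-tax nominal return = 8% × (1 − 0.37) = 5.0400%.
r ≈ 5.0400% − 2.3% → 0.0274.

0.0274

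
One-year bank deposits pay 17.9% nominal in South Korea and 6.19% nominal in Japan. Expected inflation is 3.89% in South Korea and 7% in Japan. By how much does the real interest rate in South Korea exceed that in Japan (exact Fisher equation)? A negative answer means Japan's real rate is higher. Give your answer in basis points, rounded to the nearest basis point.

1424 basis points

South Korea: (1 + 0.1790)/(1 + 0.0389) − 1 = 13.4854%
Japan: (1 + 0.0619)/(1 + 0.0700) − 1 = -0.7570%
Differential = 13.4854% − (-0.7570%) = 14.2424% → 1424 basis points.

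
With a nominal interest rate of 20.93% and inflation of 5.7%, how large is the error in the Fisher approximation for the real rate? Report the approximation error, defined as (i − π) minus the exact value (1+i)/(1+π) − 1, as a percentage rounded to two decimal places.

0.82%

Approximate: r ≈ 20.930% − 5.700% = 15.2300%
Exact: (1 + 0.2093)/(1 + 0.0570) − 1 = 14.4087%
Error = 15.2300% − 14.4087% = 0.8213% → 0.82%.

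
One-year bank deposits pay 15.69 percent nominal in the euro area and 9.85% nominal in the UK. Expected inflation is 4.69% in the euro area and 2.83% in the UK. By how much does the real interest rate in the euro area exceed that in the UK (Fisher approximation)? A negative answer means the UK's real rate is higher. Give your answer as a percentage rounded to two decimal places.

3.98%

The euro area: 15.69% − 4.69% = 11.000%
The UK: 9.85% − 2.83% = 7.020%
Differential = 3.980% → 3.98%.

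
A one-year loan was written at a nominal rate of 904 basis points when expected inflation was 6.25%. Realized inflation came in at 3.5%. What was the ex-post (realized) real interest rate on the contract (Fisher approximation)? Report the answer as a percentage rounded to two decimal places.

Ex-post: 9.04% − 3.5% = 5.540%
So the realized real rate is 5.54%.

5.54%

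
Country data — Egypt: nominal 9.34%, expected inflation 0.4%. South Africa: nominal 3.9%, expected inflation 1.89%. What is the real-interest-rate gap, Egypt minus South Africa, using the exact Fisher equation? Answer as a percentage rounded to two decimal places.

6.93%

Egypt: (1 + 0.0934)/(1 + 0.0040) − 1 = 8.9044%
South Africa: (1 + 0.0390)/(1 + 0.0189) − 1 = 1.9727%
Differential = 8.9044% − 1.9727% = 6.9317% → 6.93%.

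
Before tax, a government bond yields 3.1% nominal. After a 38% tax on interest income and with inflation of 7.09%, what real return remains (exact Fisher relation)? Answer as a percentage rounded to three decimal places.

After-tax nominal return = 3.1% × (1 − 0.38) = 1.9220%.
1 + r = 1.01922 / 1.07090 = 0.951742
After-tax real rate = 0.951742 − 1 → -4.826%.

-4.826%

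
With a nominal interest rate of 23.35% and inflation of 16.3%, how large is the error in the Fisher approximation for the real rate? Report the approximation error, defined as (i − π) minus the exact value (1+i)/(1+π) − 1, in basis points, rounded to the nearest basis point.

99 basis points

Approximate: r ≈ 23.350% − 16.300% = 7.0500%
Exact: (1 + 0.2335)/(1 + 0.1630) − 1 = 6.0619%
Error = 7.0500% − 6.0619% = 0.9881% → 99 basis points.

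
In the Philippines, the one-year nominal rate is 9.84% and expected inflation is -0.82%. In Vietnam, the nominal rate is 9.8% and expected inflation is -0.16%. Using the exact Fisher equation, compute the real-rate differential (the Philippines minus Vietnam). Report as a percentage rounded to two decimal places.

0.77%

The Philippines: (1 + 0.0984)/(1 − 0.0082) − 1 = 10.7481%
Vietnam: (1 + 0.0980)/(1 − 0.0016) − 1 = 9.9760%
Differential = 10.7481% − 9.9760% = 0.7722% → 0.77%.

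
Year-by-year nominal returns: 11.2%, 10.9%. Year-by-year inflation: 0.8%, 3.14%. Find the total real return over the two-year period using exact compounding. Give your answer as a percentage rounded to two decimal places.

18.62%

Compound the nominal returns: 1.1120 × 1.1090 = 1.233208.
Compound inflation: 1.0080 × 1.0314 = 1.039651.
Deflate: 1.233208 / 1.039651 = 1.186175.
Total real return = 1.186175 − 1 → 18.62%.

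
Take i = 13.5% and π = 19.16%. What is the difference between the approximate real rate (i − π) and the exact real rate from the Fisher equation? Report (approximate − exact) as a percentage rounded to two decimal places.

-0.91%

Approximate: r ≈ 13.500% − 19.160% = -5.6600%
Exact: (1 + 0.1350)/(1 + 0.1916) − 1 = -4.7499%
Error = -5.6600% − (-4.7499%) = -0.9101% → -0.91%.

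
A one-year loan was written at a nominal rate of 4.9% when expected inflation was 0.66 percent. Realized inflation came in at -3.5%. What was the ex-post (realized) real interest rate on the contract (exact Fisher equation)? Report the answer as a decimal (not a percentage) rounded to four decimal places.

Ex-post: (1 + 0.0490)/(1 − 0.0350) − 1 = 8.7047%
So the realized real rate is 0.0870.

0.0870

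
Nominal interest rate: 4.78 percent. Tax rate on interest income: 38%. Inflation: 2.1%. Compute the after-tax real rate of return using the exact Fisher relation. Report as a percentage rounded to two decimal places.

0.85%

After-tax nominal return = 4.78% × (1 − 0.38) = 2.9636%.
1 + r = 1.029636 / 1.02100 = 1.008458
After-tax real rate = 1.008458 − 1 → 0.85%.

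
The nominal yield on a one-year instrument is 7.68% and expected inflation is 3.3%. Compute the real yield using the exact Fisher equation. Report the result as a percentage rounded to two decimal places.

By the Fisher equation, 1 + r = (1 + i)/(1 + π).
1 + r = 1.07680 / 1.03300 = 1.042401
r = 1.042401 − 1 = 4.2401%, i.e. 4.24%.

4.24%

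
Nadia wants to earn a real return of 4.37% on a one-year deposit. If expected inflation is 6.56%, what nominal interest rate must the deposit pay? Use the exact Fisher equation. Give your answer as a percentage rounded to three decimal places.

11.217%

(1 + i) = (1 + r)(1 + π) = 1.04370 × 1.06560 = 1.11216672
i = 1.11216672 − 1, so the required nominal rate is 11.217%.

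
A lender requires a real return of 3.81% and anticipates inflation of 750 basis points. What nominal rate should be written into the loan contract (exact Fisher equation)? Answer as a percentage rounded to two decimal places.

(1 + i) = (1 + r)(1 + π) = 1.03810 × 1.07500 = 1.1159575
i = 1.1159575 − 1, so the required nominal rate is 11.60%.

11.60%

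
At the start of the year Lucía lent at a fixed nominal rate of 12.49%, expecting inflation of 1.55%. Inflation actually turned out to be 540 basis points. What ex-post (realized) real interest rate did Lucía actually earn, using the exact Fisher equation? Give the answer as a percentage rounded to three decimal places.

6.727%

Ex-post: (1 + 0.1249)/(1 + 0.0540) − 1 = 6.7268%
So the realized real rate is 6.727%.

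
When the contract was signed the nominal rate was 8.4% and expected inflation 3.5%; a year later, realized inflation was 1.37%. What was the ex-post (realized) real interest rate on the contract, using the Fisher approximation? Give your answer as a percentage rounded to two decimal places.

Ex-post: 8.4% − 1.37% = 7.030%
So the realized real rate is 7.03%.

7.03%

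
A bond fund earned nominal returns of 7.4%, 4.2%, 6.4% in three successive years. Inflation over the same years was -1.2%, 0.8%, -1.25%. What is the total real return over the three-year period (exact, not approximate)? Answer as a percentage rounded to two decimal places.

Compound the nominal returns: 1.0740 × 1.0420 × 1.0640 = 1.190731.
Compound inflation: 0.9880 × 1.0080 × 0.9875 = 0.983455.
Deflate: 1.190731 / 0.983455 = 1.210763.
Total real return = 1.210763 − 1 → 21.08%.

21.08%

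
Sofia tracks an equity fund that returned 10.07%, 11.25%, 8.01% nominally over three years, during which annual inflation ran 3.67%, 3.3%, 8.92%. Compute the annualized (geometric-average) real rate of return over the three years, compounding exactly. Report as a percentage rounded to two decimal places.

Compound the nominal returns: 1.1007 × 1.1125 × 1.0801 = 1.32261350.
Compound inflation: 1.0367 × 1.0330 × 1.0892 = 1.16643637.
Deflate: 1.32261350 / 1.16643637 = 1.13389254.
Annualized real rate = 1.13389254^(1/3) − 1 = 4.2775% → 4.28%.

4.28%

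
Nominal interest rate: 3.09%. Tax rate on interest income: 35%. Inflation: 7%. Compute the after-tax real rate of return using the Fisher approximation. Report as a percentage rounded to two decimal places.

After-tax nominal return = 3.09% × (1 − 0.35) = 2.0085%.
r ≈ 2.0085% − 7% → -4.99%.

-4.99%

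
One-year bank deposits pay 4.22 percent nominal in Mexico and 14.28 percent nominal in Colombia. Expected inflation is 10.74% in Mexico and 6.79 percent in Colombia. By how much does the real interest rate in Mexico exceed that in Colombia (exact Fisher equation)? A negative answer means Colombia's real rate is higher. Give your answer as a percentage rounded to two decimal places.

Mexico: (1 + 0.0422)/(1 + 0.1074) − 1 = -5.8877%
Colombia: (1 + 0.1428)/(1 + 0.0679) − 1 = 7.0138%
Differential = -5.8877% − 7.0138% = -12.9014% → -12.90%.

-12.90%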